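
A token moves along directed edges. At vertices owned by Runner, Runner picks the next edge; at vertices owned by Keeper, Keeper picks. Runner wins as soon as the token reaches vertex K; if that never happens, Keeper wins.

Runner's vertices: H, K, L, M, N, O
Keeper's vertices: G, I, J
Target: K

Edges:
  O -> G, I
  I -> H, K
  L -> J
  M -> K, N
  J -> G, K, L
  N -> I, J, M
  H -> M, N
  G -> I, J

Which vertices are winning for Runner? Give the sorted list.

A0 = {K}
A1: add {M} — M (Runner) has M→K.
A2: add {H, N} — H (Runner) has H→M; N (Runner) has N→M.
A3: add {I} — I (Keeper): all of {H, K} already in.
A4: add {O} — O (Runner) has O→I.
A5 = A4; e.g. G (Keeper) can still go to J. Fixed point.
Runner's winning region = {H, I, K, M, N, O}.

H, I, K, M, N, O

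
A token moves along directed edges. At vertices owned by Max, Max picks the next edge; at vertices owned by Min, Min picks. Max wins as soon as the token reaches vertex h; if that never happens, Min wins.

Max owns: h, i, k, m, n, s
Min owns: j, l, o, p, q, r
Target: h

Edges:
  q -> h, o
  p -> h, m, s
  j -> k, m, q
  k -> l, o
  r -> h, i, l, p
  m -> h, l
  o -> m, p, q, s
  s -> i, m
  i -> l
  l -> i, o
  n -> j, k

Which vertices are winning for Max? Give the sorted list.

A0 = {h}
A1: add {m} — m (Max) has m→h.
A2: add {s} — s (Max) has s→m.
A3: add {p} — p (Min): all of {h, m, s} already in.
A4 = A3; e.g. i (Max) has no edge into A3. Fixed point.
Max's winning region = {h, m, p, s}.

h, m, p, s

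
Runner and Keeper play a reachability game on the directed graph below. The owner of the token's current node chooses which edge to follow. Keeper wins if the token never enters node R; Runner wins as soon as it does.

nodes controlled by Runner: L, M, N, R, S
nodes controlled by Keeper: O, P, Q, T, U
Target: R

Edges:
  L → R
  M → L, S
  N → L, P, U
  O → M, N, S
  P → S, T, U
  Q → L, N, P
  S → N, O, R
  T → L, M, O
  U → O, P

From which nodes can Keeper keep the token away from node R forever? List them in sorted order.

A0 = {R}
A1: add {L, S} — L (Runner) has L→R; S (Runner) has S→R.
A2: add {M, N} — M (Runner) has M→L; N (Runner) has N→L.
A3: add {O} — O (Keeper): all of {M, N, S} already in.
A4: add {T} — T (Keeper): all of {L, M, O} already in.
A5 = A4; e.g. P (Keeper) can still go to U. Fixed point.
Runner's attractor = {L, M, N, O, R, S, T}; Keeper avoids the target exactly from the complement.

P, Q, U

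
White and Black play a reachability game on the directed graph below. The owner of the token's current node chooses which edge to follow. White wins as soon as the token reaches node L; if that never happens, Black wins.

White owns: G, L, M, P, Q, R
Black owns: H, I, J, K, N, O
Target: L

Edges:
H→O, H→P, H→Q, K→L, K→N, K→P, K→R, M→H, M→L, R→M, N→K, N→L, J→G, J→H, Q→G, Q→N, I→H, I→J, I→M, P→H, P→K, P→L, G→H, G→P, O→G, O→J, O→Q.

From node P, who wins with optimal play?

White

A0 = {L}
A1: add {M, P} — M (White) has M→L; P (White) has P→L.
P ∈ A1, so White can force the target.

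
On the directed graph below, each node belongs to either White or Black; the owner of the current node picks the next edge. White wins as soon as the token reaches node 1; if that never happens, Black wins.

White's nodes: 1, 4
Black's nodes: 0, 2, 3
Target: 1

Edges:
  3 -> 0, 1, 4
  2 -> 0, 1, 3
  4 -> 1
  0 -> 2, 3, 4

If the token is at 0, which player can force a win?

A0 = {1}
A1: add {4} — 4 (White) has 4→1.
A2 = A1; e.g. 0 (Black) can still go to 2. Fixed point.
0 never enters the attractor, so Black can avoid the target forever.

Black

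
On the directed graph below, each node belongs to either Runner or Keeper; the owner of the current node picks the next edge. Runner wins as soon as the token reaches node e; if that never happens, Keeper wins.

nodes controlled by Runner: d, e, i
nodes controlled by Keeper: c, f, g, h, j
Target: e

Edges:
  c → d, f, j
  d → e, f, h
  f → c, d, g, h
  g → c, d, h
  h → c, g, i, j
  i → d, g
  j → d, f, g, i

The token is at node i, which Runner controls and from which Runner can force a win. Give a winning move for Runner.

A0 = {e}
A1: add {d} — d (Runner) has d→e.
A2: add {i} — i (Runner) has i→d.
A3 = A2; e.g. c (Keeper) can still go to f. Fixed point.
From i, successor d is in the attractor (rank 1); the other successor g is not.

d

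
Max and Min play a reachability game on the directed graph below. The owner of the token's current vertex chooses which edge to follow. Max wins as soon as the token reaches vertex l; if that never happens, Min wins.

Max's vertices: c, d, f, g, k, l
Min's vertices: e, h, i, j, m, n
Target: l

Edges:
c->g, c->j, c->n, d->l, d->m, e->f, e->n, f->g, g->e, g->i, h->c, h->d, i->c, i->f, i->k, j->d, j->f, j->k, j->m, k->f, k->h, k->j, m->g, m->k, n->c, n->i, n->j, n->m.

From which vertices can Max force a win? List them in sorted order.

d, l

A0 = {l}
A1: add {d} — d (Max) has d→l.
A2 = A1; e.g. c (Max) has no edge into A1. Fixed point.
Max's winning region = {d, l}.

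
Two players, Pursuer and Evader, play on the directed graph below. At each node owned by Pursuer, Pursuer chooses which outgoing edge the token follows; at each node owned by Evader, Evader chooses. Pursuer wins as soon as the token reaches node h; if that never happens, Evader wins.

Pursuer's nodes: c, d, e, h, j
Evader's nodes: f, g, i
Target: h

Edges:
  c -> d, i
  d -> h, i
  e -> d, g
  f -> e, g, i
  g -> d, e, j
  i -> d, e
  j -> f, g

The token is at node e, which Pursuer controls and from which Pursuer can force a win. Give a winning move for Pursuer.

A0 = {h}
A1: add {d} — d (Pursuer) has d→h.
A2: add {c, e} — c (Pursuer) has c→d; e (Pursuer) has e→d.
A3: add {i} — i (Evader): all of {d, e} already in.
A4 = A3; e.g. f (Evader) can still go to g. Fixed point.
From e, successor d is in the attractor (rank 1); the other successor g is not.

d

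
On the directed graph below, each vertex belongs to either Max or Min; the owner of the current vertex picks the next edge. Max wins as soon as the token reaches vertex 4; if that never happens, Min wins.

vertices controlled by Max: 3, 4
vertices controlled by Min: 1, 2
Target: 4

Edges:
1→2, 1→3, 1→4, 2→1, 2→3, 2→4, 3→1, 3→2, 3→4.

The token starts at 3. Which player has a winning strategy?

Max

A0 = {4}
A1: add {3} — 3 (Max) has 3→4.
A2 = A1; e.g. 1 (Min) can still go to 2. Fixed point.
3 ∈ A1, so Max can force the target.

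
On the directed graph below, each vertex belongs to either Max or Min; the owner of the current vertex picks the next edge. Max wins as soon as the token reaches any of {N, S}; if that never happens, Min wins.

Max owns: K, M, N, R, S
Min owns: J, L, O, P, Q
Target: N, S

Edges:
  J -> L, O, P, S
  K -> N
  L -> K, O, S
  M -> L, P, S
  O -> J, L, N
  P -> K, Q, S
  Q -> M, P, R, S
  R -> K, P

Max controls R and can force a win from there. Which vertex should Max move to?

A0 = {N, S}
A1: add {K, M} — K (Max) has K→N; M (Max) has M→S.
A2: add {R} — R (Max) has R→K.
A3 = A2; e.g. J (Min) can still go to L. Fixed point.
From R, successor K is in the attractor (rank 1); the other successor P is not.

K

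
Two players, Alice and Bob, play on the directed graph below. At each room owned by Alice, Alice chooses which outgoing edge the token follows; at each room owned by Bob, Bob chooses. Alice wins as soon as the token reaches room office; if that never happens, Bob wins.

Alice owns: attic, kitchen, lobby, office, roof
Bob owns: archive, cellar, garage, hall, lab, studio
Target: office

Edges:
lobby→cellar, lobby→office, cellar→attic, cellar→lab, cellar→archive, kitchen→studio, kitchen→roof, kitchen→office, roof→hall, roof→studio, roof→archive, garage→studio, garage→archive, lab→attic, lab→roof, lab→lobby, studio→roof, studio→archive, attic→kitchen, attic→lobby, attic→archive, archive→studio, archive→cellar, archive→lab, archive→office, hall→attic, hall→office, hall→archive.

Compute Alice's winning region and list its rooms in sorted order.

A0 = {office}
A1: add {kitchen, lobby} — kitchen (Alice) has kitchen→office; lobby (Alice) has lobby→office.
A2: add {attic} — attic (Alice) has attic→kitchen.
A3 = A2; e.g. hall (Bob) can still go to archive. Fixed point.
Alice's winning region = {attic, kitchen, lobby, office}.

attic, kitchen, lobby, office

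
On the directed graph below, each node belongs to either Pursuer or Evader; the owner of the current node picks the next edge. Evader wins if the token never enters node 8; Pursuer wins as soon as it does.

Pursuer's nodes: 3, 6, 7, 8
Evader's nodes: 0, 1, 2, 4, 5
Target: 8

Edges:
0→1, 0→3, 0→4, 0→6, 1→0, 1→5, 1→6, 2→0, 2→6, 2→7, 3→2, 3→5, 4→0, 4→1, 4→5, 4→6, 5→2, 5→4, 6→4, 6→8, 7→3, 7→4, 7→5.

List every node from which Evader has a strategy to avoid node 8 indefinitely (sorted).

A0 = {8}
A1: add {6} — 6 (Pursuer) has 6→8.
A2 = A1; e.g. 0 (Evader) can still go to 1. Fixed point.
Pursuer's attractor = {6, 8}; Evader avoids the target exactly from the complement.

0, 1, 2, 3, 4, 5, 7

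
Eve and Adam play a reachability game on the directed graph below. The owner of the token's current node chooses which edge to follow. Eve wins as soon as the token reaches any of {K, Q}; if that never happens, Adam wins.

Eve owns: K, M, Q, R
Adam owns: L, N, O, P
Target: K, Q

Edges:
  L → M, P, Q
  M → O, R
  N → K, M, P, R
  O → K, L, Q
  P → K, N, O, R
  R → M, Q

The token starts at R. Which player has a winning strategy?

A0 = {K, Q}
A1: add {R} — R (Eve) has R→Q.
R ∈ A1, so Eve can force the target.

Eve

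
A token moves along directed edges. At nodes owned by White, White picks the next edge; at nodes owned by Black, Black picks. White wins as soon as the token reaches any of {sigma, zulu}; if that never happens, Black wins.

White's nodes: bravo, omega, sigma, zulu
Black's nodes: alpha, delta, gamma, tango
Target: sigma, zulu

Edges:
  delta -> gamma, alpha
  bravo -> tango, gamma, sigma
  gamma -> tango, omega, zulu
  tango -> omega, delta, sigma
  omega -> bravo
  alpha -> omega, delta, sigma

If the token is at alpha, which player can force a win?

Black

A0 = {sigma, zulu}
A1: add {bravo} — bravo (White) has bravo→sigma.
A2: add {omega} — omega (White) has omega→bravo.
A3 = A2; e.g. tango (Black) can still go to delta. Fixed point.
alpha never enters the attractor, so Black can avoid the target forever.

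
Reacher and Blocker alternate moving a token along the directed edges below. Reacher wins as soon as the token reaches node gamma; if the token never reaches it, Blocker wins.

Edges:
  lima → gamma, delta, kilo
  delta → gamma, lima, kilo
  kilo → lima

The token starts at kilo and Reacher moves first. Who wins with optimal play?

Blocker

Track states (vertex, player-to-move).
A0 = {(gamma,Reacher), (gamma,Blocker)}
A1: add {(lima,Reacher), (delta,Reacher)}.
A2: add {(kilo,Blocker)}.
A3 = A2; e.g. (lima,Blocker) stays out. (kilo,Reacher) never enters ⇒ Blocker avoids the target.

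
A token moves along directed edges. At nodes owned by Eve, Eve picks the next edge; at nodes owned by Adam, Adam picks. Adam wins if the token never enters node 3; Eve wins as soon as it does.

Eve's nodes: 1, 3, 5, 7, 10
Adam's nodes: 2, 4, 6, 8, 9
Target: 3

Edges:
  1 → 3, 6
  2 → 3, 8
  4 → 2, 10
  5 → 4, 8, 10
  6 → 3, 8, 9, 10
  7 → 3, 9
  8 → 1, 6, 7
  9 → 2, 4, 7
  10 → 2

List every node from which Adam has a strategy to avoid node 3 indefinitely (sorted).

2, 4, 5, 6, 8, 9, 10

A0 = {3}
A1: add {1, 7} — 1 (Eve) has 1→3; 7 (Eve) has 7→3.
A2 = A1; e.g. 2 (Adam) can still go to 8. Fixed point.
Eve's attractor = {1, 3, 7}; Adam avoids the target exactly from the complement.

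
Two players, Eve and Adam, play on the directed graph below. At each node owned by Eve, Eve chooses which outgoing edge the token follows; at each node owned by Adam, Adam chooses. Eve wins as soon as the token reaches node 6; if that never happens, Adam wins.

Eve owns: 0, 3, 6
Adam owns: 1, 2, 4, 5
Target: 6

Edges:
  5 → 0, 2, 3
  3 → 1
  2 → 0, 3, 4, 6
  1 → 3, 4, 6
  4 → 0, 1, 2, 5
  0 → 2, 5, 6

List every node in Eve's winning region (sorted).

A0 = {6}
A1: add {0} — 0 (Eve) has 0→6.
A2 = A1; e.g. 1 (Adam) can still go to 3. Fixed point.
Eve's winning region = {0, 6}.

0, 6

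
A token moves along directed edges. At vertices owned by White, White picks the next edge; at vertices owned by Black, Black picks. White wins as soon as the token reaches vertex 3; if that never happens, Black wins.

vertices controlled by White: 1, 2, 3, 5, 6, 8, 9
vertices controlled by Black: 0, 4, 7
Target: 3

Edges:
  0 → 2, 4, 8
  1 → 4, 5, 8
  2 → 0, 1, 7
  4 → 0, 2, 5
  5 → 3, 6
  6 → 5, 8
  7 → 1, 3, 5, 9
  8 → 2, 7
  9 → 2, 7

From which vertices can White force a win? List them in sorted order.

1, 2, 3, 5, 6, 7, 8, 9

A0 = {3}
A1: add {5} — 5 (White) has 5→3.
A2: add {1, 6} — 1 (White) has 1→5; 6 (White) has 6→5.
A3: add {2} — 2 (White) has 2→1.
A4: add {8, 9} — 8 (White) has 8→2; 9 (White) has 9→2.
A5: add {7} — 7 (Black): all of {1, 3, 5, 9} already in.
A6 = A5; e.g. 0 (Black) can still go to 4. Fixed point.
White's winning region = {1, 2, 3, 5, 6, 7, 8, 9}.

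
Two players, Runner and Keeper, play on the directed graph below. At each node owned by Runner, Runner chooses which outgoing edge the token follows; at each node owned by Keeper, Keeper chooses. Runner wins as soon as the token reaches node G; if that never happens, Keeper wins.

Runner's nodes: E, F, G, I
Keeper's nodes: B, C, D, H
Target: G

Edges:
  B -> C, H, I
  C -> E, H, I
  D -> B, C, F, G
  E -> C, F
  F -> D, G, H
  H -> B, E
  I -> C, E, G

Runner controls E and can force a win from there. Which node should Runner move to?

F

A0 = {G}
A1: add {F, I} — F (Runner) has F→G; I (Runner) has I→G.
A2: add {E} — E (Runner) has E→F.
A3 = A2; e.g. B (Keeper) can still go to C. Fixed point.
From E, successor F is in the attractor (rank 1); the other successor C is not.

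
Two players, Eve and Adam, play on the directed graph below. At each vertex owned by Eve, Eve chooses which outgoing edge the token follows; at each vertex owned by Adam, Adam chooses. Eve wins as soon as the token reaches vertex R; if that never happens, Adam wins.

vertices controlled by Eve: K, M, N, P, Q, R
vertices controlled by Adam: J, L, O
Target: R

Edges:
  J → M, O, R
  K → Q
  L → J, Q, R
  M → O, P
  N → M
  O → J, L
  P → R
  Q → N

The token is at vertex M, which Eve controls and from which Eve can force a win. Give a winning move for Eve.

P

A0 = {R}
A1: add {P} — P (Eve) has P→R.
A2: add {M} — M (Eve) has M→P.
A3: add {N} — N (Eve) has N→M.
A4: add {Q} — Q (Eve) has Q→N.
A5: add {K} — K (Eve) has K→Q.
A6 = A5; e.g. J (Adam) can still go to O. Fixed point.
From M, successor P is in the attractor (rank 1); the other successor O is not.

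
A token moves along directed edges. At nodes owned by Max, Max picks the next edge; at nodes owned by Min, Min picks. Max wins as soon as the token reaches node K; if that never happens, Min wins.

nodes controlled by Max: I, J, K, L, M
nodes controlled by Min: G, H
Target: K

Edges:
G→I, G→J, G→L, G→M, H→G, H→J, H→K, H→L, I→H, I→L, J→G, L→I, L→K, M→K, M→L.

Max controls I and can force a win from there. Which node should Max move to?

L

A0 = {K}
A1: add {L, M} — L (Max) has L→K; M (Max) has M→K.
A2: add {I} — I (Max) has I→L.
A3 = A2; e.g. G (Min) can still go to J. Fixed point.
From I, successor L is in the attractor (rank 1); the other successor H is not.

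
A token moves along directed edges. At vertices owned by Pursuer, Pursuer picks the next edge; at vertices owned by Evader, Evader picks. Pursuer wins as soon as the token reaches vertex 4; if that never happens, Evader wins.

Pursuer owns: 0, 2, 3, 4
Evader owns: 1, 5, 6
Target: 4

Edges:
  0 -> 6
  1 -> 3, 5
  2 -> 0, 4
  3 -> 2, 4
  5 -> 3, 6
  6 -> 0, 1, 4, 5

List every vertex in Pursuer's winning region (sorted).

A0 = {4}
A1: add {2, 3} — 2 (Pursuer) has 2→4; 3 (Pursuer) has 3→4.
A2 = A1; e.g. 0 (Pursuer) has no edge into A1. Fixed point.
Pursuer's winning region = {2, 3, 4}.

2, 3, 4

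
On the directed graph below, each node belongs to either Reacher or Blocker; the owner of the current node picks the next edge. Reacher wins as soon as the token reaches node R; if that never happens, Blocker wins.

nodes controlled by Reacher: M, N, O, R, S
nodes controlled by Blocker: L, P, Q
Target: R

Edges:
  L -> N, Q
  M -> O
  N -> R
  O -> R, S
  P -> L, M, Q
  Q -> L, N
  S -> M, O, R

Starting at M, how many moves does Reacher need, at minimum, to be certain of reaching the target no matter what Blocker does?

2

A0 = {R}
A1: add {N, O, S} — N (Reacher) has N→R; O (Reacher) has O→R; S (Reacher) has S→R.
A2: add {M} — M (Reacher) has M→O.
A3 = A2; e.g. L (Blocker) can still go to Q. Fixed point.
M enters the attractor at level 2, so Reacher can force the target in 2 moves from there.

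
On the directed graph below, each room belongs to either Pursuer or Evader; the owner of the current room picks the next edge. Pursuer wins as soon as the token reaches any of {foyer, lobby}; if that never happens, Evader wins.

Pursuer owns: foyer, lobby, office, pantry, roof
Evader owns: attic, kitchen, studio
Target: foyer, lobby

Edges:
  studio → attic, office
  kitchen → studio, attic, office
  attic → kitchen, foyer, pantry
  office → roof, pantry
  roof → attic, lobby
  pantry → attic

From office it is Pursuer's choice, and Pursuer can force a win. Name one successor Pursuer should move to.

A0 = {foyer, lobby}
A1: add {roof} — roof (Pursuer) has roof→lobby.
A2: add {office} — office (Pursuer) has office→roof.
A3 = A2; e.g. studio (Evader) can still go to attic. Fixed point.
From office, successor roof is in the attractor (rank 1); the other successor pantry is not.

roof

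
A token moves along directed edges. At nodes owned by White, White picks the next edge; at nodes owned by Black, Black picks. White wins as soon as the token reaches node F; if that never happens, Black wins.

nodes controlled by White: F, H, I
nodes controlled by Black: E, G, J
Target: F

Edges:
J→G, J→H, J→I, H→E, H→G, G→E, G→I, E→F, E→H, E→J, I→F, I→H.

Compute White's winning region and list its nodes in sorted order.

A0 = {F}
A1: add {I} — I (White) has I→F.
A2 = A1; e.g. E (Black) can still go to H. Fixed point.
White's winning region = {F, I}.

F, I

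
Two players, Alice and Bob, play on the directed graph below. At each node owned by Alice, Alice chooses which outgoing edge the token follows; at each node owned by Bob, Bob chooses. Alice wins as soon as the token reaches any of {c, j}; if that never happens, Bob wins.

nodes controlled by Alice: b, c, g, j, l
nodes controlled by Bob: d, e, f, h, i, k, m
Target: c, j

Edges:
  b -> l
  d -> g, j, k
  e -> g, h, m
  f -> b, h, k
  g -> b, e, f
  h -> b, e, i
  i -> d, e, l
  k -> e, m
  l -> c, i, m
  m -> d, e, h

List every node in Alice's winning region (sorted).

b, c, g, j, l

A0 = {c, j}
A1: add {l} — l (Alice) has l→c.
A2: add {b} — b (Alice) has b→l.
A3: add {g} — g (Alice) has g→b.
A4 = A3; e.g. d (Bob) can still go to k. Fixed point.
Alice's winning region = {b, c, g, j, l}.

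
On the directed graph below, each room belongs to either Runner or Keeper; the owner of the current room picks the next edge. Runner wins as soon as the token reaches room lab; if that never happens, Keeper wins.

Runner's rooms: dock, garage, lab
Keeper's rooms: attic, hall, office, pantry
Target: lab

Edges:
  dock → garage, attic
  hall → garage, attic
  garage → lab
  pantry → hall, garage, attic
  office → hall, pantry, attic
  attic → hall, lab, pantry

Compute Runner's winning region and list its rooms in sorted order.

A0 = {lab}
A1: add {garage} — garage (Runner) has garage→lab.
A2: add {dock} — dock (Runner) has dock→garage.
A3 = A2; e.g. hall (Keeper) can still go to attic. Fixed point.
Runner's winning region = {dock, garage, lab}.

dock, garage, lab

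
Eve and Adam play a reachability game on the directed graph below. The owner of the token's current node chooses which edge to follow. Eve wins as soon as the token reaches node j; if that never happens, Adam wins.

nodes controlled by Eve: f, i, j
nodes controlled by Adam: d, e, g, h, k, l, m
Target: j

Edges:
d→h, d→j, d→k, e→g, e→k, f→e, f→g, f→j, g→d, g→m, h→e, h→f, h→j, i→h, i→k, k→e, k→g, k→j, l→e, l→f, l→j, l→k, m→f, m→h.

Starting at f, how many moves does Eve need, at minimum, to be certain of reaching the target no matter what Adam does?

A0 = {j}
A1: add {f} — f (Eve) has f→j.
A2 = A1; e.g. d (Adam) can still go to h. Fixed point.
f enters the attractor at level 1, so Eve can force the target in 1 move from there.

1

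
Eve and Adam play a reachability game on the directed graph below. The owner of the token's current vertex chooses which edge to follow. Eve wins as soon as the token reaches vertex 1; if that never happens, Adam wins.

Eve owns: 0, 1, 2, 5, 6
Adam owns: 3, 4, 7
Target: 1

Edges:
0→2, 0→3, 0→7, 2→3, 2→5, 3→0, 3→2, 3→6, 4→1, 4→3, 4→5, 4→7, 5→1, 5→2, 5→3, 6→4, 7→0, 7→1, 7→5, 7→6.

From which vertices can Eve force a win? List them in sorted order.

A0 = {1}
A1: add {5} — 5 (Eve) has 5→1.
A2: add {2} — 2 (Eve) has 2→5.
A3: add {0} — 0 (Eve) has 0→2.
A4 = A3; e.g. 3 (Adam) can still go to 6. Fixed point.
Eve's winning region = {0, 1, 2, 5}.

0, 1, 2, 5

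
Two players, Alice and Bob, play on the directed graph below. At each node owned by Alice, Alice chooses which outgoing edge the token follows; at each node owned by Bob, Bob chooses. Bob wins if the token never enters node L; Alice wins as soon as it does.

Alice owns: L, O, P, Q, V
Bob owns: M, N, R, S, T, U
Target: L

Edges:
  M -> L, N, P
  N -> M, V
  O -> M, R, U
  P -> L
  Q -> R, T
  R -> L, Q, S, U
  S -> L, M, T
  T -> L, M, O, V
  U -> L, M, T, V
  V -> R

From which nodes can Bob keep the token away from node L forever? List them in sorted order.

M, N, O, Q, R, S, T, U, V

A0 = {L}
A1: add {P} — P (Alice) has P→L.
A2 = A1; e.g. M (Bob) can still go to N. Fixed point.
Alice's attractor = {L, P}; Bob avoids the target exactly from the complement.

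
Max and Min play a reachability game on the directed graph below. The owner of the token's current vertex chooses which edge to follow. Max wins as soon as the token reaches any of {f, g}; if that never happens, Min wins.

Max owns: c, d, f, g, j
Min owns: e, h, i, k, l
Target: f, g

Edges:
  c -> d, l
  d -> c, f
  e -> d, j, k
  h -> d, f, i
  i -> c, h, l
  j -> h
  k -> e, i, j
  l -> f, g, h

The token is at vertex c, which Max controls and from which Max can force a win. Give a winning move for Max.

A0 = {f, g}
A1: add {d} — d (Max) has d→f.
A2: add {c} — c (Max) has c→d.
A3 = A2; e.g. e (Min) can still go to j. Fixed point.
From c, successor d is in the attractor (rank 1); the other successor l is not.

d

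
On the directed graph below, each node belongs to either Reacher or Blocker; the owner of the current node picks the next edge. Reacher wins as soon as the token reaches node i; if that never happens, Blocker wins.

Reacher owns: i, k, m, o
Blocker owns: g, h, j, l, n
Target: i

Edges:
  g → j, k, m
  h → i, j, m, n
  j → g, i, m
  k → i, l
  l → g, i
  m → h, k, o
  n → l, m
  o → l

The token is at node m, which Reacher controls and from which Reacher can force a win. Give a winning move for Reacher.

A0 = {i}
A1: add {k} — k (Reacher) has k→i.
A2: add {m} — m (Reacher) has m→k.
A3 = A2; e.g. g (Blocker) can still go to j. Fixed point.
From m, successor k is in the attractor (rank 1); the other successors h, o are not.

k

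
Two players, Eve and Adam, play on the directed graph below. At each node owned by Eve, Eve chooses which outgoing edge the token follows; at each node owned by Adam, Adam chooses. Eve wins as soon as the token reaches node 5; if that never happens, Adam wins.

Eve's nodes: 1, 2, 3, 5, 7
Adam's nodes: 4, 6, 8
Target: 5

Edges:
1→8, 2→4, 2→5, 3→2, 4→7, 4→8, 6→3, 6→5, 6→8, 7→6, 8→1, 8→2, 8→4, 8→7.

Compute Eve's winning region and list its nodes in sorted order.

A0 = {5}
A1: add {2} — 2 (Eve) has 2→5.
A2: add {3} — 3 (Eve) has 3→2.
A3 = A2; e.g. 1 (Eve) has no edge into A2. Fixed point.
Eve's winning region = {2, 3, 5}.

2, 3, 5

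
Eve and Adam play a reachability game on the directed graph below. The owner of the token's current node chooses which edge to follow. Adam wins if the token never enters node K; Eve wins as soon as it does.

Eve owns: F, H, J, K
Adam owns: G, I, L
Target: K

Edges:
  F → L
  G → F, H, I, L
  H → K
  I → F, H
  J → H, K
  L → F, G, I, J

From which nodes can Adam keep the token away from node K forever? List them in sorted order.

F, G, I, L

A0 = {K}
A1: add {H, J} — H (Eve) has H→K; J (Eve) has J→K.
A2 = A1; e.g. F (Eve) has no edge into A1. Fixed point.
Eve's attractor = {H, J, K}; Adam avoids the target exactly from the complement.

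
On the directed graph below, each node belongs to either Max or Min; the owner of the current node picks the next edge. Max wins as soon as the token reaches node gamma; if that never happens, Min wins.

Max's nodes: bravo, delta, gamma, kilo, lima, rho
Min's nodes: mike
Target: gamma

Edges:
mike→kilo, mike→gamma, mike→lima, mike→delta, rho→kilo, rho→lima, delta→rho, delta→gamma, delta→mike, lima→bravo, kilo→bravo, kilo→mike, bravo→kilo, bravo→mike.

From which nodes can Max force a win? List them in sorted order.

A0 = {gamma}
A1: add {delta} — delta (Max) has delta→gamma.
A2 = A1; e.g. kilo (Max) has no edge into A1. Fixed point.
Max's winning region = {delta, gamma}.

delta, gamma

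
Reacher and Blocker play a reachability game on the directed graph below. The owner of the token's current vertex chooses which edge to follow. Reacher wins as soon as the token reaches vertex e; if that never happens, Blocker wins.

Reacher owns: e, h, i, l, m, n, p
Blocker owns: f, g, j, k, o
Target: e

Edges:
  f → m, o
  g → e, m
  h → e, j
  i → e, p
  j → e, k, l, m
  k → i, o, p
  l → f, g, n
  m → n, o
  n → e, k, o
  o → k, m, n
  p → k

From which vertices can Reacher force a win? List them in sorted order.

A0 = {e}
A1: add {h, i, n} — h (Reacher) has h→e; i (Reacher) has i→e; n (Reacher) has n→e.
A2: add {l, m} — l (Reacher) has l→n; m (Reacher) has m→n.
A3: add {g} — g (Blocker): all of {e, m} already in.
A4 = A3; e.g. f (Blocker) can still go to o. Fixed point.
Reacher's winning region = {e, g, h, i, l, m, n}.

e, g, h, i, l, m, n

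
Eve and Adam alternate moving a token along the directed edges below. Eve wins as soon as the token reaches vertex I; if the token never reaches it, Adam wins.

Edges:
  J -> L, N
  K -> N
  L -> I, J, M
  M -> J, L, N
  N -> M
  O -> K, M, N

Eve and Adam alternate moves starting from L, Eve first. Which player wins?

Eve

Track states (vertex, player-to-move).
A0 = {(I,Eve), (I,Adam)}
A1: add {(L,Eve)}.
(L,Eve) ∈ A1 ⇒ Eve forces the target.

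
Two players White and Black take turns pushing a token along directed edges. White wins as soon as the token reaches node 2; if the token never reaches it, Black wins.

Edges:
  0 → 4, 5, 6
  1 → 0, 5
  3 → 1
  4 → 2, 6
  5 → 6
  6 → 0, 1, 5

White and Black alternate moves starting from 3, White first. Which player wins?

Black

Track states (vertex, player-to-move).
A0 = {(2,White), (2,Black)}
A1: add {(4,White)}.
A2 = A1; e.g. (0,White) stays out. (3,White) never enters ⇒ Black avoids the target.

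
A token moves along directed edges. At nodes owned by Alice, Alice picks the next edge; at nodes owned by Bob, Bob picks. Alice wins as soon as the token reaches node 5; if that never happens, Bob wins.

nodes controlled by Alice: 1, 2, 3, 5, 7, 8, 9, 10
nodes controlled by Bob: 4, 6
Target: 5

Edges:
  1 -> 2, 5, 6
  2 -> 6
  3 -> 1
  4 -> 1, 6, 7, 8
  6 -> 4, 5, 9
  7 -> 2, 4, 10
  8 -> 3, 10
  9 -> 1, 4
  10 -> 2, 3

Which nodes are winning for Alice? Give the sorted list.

A0 = {5}
A1: add {1} — 1 (Alice) has 1→5.
A2: add {3, 9} — 3 (Alice) has 3→1; 9 (Alice) has 9→1.
A3: add {8, 10} — 8 (Alice) has 8→3; 10 (Alice) has 10→3.
A4: add {7} — 7 (Alice) has 7→10.
A5 = A4; e.g. 2 (Alice) has no edge into A4. Fixed point.
Alice's winning region = {1, 3, 5, 7, 8, 9, 10}.

1, 3, 5, 7, 8, 9, 10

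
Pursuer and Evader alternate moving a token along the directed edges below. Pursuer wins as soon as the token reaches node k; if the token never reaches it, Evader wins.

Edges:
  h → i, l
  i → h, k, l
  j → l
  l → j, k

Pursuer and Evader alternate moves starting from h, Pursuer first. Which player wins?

Evader

Track states (vertex, player-to-move).
A0 = {(k,Pursuer), (k,Evader)}
A1: add {(i,Pursuer), (l,Pursuer)}.
A2: add {(h,Evader), (j,Evader)}.
A3 = A2; e.g. (h,Pursuer) stays out. (h,Pursuer) never enters ⇒ Evader avoids the target.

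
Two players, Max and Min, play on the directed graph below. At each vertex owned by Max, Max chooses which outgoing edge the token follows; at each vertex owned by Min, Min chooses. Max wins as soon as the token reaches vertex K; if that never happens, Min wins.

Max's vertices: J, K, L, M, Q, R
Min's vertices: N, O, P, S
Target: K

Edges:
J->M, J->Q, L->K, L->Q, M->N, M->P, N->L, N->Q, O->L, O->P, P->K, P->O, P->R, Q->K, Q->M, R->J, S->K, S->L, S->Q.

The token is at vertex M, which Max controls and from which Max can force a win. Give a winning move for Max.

N

A0 = {K}
A1: add {L, Q} — L (Max) has L→K; Q (Max) has Q→K.
A2: add {J, N, S} — J (Max) has J→Q; N (Min): all of {L, Q} already in; S (Min): all of {K, L, Q} already in.
A3: add {M, R} — M (Max) has M→N; R (Max) has R→J.
A4 = A3; e.g. O (Min) can still go to P. Fixed point.
From M, successor N is in the attractor (rank 2); the other successor P is not.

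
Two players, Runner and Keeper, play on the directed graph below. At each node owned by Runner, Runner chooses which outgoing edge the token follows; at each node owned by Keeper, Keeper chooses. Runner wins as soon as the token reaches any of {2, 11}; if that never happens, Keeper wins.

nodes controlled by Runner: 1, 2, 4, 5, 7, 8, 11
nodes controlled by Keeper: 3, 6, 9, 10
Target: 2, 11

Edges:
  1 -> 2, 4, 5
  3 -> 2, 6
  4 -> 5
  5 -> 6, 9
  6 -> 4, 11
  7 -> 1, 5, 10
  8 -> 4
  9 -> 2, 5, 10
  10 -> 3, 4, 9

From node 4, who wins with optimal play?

Keeper

A0 = {2, 11}
A1: add {1} — 1 (Runner) has 1→2.
A2: add {7} — 7 (Runner) has 7→1.
A3 = A2; e.g. 3 (Keeper) can still go to 6. Fixed point.
4 never enters the attractor, so Keeper can avoid the target forever.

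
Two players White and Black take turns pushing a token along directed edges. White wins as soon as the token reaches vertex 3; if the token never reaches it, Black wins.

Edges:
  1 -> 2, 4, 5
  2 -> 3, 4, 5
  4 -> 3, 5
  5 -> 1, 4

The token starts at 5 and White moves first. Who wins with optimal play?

Track states (vertex, player-to-move).
A0 = {(3,White), (3,Black)}
A1: add {(2,White), (4,White)}.
A2 = A1; e.g. (1,White) stays out. (5,White) never enters ⇒ Black avoids the target.

Black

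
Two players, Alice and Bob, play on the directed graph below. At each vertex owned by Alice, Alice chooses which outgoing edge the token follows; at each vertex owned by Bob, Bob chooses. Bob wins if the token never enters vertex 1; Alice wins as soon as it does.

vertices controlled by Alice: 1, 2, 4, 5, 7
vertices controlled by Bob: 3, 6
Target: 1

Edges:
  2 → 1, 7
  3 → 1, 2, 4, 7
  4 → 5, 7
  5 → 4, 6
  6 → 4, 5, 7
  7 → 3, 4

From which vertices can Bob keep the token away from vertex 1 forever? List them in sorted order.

3, 4, 5, 6, 7

A0 = {1}
A1: add {2} — 2 (Alice) has 2→1.
A2 = A1; e.g. 3 (Bob) can still go to 4. Fixed point.
Alice's attractor = {1, 2}; Bob avoids the target exactly from the complement.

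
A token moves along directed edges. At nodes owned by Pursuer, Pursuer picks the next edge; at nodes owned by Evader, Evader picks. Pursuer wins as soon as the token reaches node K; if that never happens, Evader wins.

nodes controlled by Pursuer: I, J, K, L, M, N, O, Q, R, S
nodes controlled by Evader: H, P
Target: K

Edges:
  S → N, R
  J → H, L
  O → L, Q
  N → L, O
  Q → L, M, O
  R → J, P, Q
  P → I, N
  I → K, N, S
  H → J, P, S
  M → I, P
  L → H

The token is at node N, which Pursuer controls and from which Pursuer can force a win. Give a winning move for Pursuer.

O

A0 = {K}
A1: add {I} — I (Pursuer) has I→K.
A2: add {M} — M (Pursuer) has M→I.
A3: add {Q} — Q (Pursuer) has Q→M.
A4: add {O, R} — O (Pursuer) has O→Q; R (Pursuer) has R→Q.
A5: add {N, S} — N (Pursuer) has N→O; S (Pursuer) has S→R.
A6: add {P} — P (Evader): all of {I, N} already in.
A7 = A6; e.g. H (Evader) can still go to J. Fixed point.
From N, successor O is in the attractor (rank 4); the other successor L is not.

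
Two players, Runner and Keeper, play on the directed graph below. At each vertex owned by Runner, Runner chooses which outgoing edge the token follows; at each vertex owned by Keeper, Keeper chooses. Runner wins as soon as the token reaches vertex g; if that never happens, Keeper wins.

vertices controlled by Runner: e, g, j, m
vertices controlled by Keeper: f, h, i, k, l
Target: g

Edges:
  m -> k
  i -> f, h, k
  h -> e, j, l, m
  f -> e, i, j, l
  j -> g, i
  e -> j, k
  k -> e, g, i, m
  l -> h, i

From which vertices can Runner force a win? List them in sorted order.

A0 = {g}
A1: add {j} — j (Runner) has j→g.
A2: add {e} — e (Runner) has e→j.
A3 = A2; e.g. f (Keeper) can still go to i. Fixed point.
Runner's winning region = {e, g, j}.

e, g, j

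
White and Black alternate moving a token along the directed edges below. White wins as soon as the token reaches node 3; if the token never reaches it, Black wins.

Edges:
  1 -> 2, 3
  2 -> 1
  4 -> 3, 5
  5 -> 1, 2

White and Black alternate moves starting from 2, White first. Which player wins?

Track states (vertex, player-to-move).
A0 = {(3,White), (3,Black)}
A1: add {(1,White), (4,White)}.
A2: add {(2,Black)}.
A3: add {(5,White)}.
A4: add {(4,Black)}.
A5 = A4; e.g. (1,Black) stays out. (2,White) never enters ⇒ Black avoids the target.

Black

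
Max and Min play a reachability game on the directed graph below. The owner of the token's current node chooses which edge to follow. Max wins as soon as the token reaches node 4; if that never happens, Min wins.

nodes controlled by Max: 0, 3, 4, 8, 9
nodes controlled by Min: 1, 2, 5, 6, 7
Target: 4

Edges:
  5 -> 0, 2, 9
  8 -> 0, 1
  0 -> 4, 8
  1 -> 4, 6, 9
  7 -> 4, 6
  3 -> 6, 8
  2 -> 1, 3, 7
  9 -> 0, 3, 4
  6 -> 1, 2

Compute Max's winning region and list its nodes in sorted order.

A0 = {4}
A1: add {0, 9} — 0 (Max) has 0→4; 9 (Max) has 9→4.
A2: add {8} — 8 (Max) has 8→0.
A3: add {3} — 3 (Max) has 3→8.
A4 = A3; e.g. 1 (Min) can still go to 6. Fixed point.
Max's winning region = {0, 3, 4, 8, 9}.

0, 3, 4, 8, 9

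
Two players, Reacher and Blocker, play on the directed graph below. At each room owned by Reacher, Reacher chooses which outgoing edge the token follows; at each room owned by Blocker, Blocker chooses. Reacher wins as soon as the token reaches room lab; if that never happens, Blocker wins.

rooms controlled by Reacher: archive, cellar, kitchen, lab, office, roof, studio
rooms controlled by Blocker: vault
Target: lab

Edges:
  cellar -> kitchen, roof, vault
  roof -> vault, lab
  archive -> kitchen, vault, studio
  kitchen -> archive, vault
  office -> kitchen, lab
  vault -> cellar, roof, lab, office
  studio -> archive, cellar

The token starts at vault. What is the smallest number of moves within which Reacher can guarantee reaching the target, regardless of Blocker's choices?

3

A0 = {lab}
A1: add {office, roof} — roof (Reacher) has roof→lab; office (Reacher) has office→lab.
A2: add {cellar} — cellar (Reacher) has cellar→roof.
A3: add {studio, vault} — vault (Blocker): all of {cellar, roof, lab, office} already in; studio (Reacher) has studio→cellar.
vault enters the attractor at level 3, so Reacher can force the target in 3 moves from there.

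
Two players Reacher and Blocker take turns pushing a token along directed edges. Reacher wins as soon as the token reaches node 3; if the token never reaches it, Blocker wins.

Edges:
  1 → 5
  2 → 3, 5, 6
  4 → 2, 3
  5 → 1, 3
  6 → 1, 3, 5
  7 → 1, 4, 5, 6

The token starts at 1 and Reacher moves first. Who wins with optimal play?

Blocker

Track states (vertex, player-to-move).
A0 = {(3,Reacher), (3,Blocker)}
A1: add {(2,Reacher), (4,Reacher), (5,Reacher), (6,Reacher)}.
A2: add {(1,Blocker), (2,Blocker), (4,Blocker)}.
A3: add {(7,Reacher)}.
A4 = A3; e.g. (1,Reacher) stays out. (1,Reacher) never enters ⇒ Blocker avoids the target.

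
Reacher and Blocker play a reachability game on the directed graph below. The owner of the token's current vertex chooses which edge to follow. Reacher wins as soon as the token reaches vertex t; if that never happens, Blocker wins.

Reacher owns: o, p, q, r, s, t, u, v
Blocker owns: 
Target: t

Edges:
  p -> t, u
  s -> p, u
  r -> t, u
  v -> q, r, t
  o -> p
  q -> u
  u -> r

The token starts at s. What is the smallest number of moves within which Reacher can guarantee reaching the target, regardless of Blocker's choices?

A0 = {t}
A1: add {p, r, v} — p (Reacher) has p→t; r (Reacher) has r→t; v (Reacher) has v→t.
A2: add {o, s, u} — o (Reacher) has o→p; s (Reacher) has s→p; u (Reacher) has u→r.
s enters the attractor at level 2, so Reacher can force the target in 2 moves from there.

2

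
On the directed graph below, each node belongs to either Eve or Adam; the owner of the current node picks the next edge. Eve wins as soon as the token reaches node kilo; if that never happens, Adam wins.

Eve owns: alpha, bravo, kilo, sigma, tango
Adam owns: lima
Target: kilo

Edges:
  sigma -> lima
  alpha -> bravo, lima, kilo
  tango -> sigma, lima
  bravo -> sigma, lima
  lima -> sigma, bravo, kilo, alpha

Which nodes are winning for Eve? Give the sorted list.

alpha, kilo

A0 = {kilo}
A1: add {alpha} — alpha (Eve) has alpha→kilo.
A2 = A1; e.g. sigma (Eve) has no edge into A1. Fixed point.
Eve's winning region = {alpha, kilo}.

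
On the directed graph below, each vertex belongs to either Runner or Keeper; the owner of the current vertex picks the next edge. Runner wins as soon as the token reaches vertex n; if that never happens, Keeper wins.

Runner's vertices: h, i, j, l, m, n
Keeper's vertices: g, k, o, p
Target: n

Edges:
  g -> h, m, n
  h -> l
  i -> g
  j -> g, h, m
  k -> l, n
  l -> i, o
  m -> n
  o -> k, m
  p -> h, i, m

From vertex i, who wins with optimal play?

A0 = {n}
A1: add {m} — m (Runner) has m→n.
A2: add {j} — j (Runner) has j→m.
A3 = A2; e.g. g (Keeper) can still go to h. Fixed point.
i never enters the attractor, so Keeper can avoid the target forever.

Keeper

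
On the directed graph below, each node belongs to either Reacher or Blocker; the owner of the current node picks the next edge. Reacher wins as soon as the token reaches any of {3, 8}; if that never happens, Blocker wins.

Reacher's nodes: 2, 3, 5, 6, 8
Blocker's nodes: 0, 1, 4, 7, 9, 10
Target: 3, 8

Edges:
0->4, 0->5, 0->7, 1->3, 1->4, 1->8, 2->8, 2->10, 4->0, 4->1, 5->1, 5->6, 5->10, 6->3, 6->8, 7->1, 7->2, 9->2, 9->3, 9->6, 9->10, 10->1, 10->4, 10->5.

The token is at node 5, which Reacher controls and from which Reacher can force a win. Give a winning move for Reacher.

A0 = {3, 8}
A1: add {2, 6} — 2 (Reacher) has 2→8; 6 (Reacher) has 6→3.
A2: add {5} — 5 (Reacher) has 5→6.
A3 = A2; e.g. 0 (Blocker) can still go to 4. Fixed point.
From 5, successor 6 is in the attractor (rank 1); the other successors 1, 10 are not.

6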